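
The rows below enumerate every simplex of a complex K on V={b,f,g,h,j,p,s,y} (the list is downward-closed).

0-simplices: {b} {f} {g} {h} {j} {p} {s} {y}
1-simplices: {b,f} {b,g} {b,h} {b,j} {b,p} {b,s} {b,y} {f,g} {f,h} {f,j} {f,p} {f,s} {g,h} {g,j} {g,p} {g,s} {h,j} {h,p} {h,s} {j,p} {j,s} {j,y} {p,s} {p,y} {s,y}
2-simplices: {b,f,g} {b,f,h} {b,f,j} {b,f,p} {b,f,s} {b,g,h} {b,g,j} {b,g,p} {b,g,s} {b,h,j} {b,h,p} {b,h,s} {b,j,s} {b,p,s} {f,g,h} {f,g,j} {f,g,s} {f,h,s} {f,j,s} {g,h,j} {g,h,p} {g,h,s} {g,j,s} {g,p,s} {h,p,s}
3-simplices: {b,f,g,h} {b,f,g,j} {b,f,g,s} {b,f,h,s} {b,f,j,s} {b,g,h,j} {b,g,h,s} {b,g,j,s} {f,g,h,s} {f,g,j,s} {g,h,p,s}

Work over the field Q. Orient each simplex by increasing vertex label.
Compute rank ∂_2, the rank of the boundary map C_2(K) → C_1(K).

n_0=8 n_1=25 n_2=25 n_3=11  [Q]
∂1: piv[bf,bg,bh,bj,bp,bs,by] rk=7  ker:fg,fh,fj,fp,fs,gh,gj,gp,gs,hj,hp,hs,jp,js,jy,ps,py,sy
∂2: piv[bfg,bfh,bfj,bfp,bfs,bgh,bgj,bgp,bgs,bhj,bhp,bhs,bjs,bps] rk=14  ker:fgh,fgj,fgs,fhs,fjs,ghj,ghp,ghs,gjs,gps,hps
∂3: piv[bfgh,bfgj,bfgs,bfhs,bfjs,bghj,bghs,bgjs,ghps] rk=9  ker:fghs,fgjs
rk∂_2=14

rank∂_2=14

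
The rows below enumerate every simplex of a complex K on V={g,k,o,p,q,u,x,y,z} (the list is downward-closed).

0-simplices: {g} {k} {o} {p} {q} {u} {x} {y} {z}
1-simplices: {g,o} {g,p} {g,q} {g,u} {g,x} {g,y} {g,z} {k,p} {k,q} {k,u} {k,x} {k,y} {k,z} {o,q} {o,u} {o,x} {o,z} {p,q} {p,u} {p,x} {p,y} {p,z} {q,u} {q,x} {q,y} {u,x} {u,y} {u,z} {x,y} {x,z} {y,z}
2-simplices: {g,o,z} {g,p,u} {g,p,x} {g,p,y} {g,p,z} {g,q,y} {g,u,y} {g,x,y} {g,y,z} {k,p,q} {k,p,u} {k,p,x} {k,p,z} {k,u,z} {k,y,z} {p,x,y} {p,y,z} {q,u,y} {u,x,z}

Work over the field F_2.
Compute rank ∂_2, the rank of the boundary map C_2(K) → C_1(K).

n_0=9 n_1=31 n_2=19  [Z2]
∂1: piv[go,gp,gq,gu,gx,gy,gz,kp] rk=8  ker:kq,ku,kx,ky,kz,oq,ou,ox,oz,pq,pu,px,py,pz,qu,qx,qy,ux,uy,uz,xy,xz,yz
∂2: piv[goz,gpu,gpx,gpy,gpz,gqy,guy,gxy,gyz,kpq,kpu,kpx,kpz,kuz,kyz,quy,uxz] rk=17  ker:pxy,pyz
rk∂_2=17

rank∂_2=17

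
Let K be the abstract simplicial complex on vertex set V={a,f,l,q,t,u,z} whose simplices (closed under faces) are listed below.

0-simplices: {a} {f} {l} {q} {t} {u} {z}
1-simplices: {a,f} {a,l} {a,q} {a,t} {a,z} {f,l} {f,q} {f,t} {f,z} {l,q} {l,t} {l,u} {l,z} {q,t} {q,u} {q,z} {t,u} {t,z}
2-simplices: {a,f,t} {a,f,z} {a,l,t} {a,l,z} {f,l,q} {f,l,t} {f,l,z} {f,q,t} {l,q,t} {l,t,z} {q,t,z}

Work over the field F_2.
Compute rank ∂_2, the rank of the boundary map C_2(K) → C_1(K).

rank∂_2=9

n_0=7 n_1=18 n_2=11  [Z2]
∂1: piv[af,al,aq,at,az,lu] rk=6  ker:fl,fq,ft,fz,lq,lt,lz,qt,qu,qz,tu,tz
∂2: piv[aft,afz,alt,alz,flq,flt,fqt,ltz,qtz] rk=9  ker:flz,lqt
rk∂_2=9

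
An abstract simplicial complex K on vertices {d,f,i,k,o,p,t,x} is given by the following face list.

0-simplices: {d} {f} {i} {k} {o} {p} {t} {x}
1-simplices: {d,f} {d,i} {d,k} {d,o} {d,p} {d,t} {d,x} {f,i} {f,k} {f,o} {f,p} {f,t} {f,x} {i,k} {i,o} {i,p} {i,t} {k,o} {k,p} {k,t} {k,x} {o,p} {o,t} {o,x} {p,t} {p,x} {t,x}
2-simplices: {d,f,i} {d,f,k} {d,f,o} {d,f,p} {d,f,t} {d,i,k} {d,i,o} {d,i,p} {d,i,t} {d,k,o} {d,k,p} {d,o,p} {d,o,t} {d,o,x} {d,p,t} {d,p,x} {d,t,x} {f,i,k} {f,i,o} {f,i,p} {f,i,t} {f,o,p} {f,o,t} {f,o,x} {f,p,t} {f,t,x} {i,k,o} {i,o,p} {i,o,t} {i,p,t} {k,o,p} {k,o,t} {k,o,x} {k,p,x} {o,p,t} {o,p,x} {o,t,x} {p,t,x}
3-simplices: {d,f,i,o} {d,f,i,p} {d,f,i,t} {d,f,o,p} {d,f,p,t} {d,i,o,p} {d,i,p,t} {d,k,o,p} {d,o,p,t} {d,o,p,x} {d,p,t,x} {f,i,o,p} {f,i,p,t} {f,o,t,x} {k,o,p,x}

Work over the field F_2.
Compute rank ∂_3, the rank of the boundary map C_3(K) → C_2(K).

n_0=8 n_1=27 n_2=38 n_3=15  [Z2]
∂1: piv[df,di,dk,do,dp,dt,dx] rk=7  ker:fi,fk,fo,fp,ft,fx,ik,io,ip,it,ko,kp,kt,kx,op,ot,ox,pt,px,tx
∂2: piv[dfi,dfk,dfo,dfp,dft,dik,dio,dip,dit,dko,dkp,dop,dot,dox,dpt,dpx,dtx,fox,kot,kox] rk=20  ker:fik,fio,fip,fit,fop,fot,fpt,ftx,iko,iop,iot,ipt,kop,kpx,opt,opx,otx,ptx
∂3: piv[dfio,dfip,dfit,dfop,dfpt,diop,dipt,dkop,dopt,dopx,dptx,fotx,kopx] rk=13  ker:fiop,fipt
rk∂_3=13

rank∂_3=13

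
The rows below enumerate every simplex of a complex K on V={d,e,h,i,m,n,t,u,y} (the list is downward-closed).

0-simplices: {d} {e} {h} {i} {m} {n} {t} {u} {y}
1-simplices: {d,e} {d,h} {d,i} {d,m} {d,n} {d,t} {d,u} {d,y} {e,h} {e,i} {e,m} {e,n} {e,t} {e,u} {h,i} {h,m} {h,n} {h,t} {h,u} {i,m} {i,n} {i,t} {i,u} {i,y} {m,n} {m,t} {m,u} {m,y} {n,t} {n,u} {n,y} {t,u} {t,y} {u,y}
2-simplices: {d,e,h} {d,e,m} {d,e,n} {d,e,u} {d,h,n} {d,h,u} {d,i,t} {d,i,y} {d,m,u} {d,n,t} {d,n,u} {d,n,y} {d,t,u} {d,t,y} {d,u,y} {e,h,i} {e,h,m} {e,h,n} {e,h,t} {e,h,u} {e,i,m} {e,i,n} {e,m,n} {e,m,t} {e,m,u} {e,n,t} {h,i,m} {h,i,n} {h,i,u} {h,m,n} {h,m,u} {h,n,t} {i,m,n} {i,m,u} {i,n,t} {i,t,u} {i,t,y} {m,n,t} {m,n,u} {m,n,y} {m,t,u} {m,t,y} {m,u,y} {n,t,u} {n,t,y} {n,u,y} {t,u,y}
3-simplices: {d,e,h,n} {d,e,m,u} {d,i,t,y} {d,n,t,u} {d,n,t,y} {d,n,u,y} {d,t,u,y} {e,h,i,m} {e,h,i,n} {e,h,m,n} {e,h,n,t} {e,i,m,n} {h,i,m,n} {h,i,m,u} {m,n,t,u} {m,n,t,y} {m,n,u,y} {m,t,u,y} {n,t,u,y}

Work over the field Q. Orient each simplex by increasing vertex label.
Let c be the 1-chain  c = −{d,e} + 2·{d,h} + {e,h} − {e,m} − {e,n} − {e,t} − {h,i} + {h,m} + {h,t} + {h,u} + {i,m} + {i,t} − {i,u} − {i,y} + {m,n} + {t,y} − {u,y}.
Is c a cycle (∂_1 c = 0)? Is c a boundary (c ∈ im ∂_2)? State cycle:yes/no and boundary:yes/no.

cycle:no boundary:no

n_0=9 n_1=34 n_2=47 n_3=19  [Q]
∂1: piv[de,dh,di,dm,dn,dt,du,dy] rk=8  ker:eh,ei,em,en,et,eu,hi,hm,hn,ht,hu,im,in,it,iu,iy,mn,mt,mu,my,nt,nu,ny,tu,ty,uy
∂2: piv[deh,dem,den,deu,dhn,dhu,dit,diy,dmu,dnt,dnu,dny,dtu,dty,duy,ehi,ehm,eht,eim,ein,emn,emt,ent,hiu,int,mny] rk=26  ker:ehn,ehu,emu,him,hin,hmn,hmu,hnt,imn,imu,itu,ity,mnt,mnu,mtu,mty,muy,ntu,nty,nuy,tuy
∂3: piv[dehn,demu,dity,dntu,dnty,dnuy,dtuy,ehim,ehin,ehmn,ehnt,eimn,himu,mntu,mnty,mnuy] rk=16  ker:himn,mtuy,ntuy
∂1c = −{d} + {e} + {h} − {i} + {u} − {y}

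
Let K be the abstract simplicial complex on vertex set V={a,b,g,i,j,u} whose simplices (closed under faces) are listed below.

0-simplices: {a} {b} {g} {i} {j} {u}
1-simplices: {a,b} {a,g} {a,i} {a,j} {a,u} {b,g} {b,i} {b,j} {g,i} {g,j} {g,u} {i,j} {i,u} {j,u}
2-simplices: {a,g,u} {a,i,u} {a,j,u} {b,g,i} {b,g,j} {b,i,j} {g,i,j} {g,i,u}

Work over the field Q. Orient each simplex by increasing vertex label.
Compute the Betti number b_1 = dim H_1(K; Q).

n_0=6 n_1=14 n_2=8  [Q]
∂1: piv[ab,ag,ai,aj,au] rk=5  ker:bg,bi,bj,gi,gj,gu,ij,iu,ju
∂2: piv[agu,aiu,aju,bgi,bgj,bij,giu] rk=7  ker:gij
b_1=(14−5)−7=2

b_1=2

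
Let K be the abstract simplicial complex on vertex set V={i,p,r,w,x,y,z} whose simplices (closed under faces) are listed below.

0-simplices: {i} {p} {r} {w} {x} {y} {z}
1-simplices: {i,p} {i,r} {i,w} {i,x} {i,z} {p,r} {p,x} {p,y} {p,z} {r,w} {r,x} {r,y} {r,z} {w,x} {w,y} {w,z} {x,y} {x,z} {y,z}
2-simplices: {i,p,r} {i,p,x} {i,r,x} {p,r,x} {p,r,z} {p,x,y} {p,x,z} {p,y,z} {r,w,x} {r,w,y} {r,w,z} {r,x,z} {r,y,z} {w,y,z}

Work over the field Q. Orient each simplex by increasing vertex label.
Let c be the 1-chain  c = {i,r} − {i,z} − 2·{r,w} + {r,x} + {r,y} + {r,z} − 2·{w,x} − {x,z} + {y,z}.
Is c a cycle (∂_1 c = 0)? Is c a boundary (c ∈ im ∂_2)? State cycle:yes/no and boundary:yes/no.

cycle:yes boundary:no

n_0=7 n_1=19 n_2=14  [Q]
∂1: piv[ip,ir,iw,ix,iz,py] rk=6  ker:pr,px,pz,rw,rx,ry,rz,wx,wy,wz,xy,xz,yz
∂2: piv[ipr,ipx,irx,prz,pxy,pxz,pyz,rwx,rwy,rwz,ryz] rk=11  ker:prx,rxz,wyz
∂1c = 0
c vs im∂2: residual ≠ 0 ⇒ not boundary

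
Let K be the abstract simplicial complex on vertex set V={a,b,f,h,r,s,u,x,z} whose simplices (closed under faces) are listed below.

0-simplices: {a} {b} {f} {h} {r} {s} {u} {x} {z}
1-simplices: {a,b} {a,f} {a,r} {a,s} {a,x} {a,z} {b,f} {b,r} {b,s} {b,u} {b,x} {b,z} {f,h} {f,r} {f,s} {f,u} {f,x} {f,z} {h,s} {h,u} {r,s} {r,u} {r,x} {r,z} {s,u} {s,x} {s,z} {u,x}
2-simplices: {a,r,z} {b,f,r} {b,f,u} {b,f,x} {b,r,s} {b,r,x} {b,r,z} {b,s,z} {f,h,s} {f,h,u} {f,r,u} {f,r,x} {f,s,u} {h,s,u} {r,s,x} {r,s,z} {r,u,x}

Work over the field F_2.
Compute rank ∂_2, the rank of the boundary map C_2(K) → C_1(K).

rank∂_2=14

n_0=9 n_1=28 n_2=17  [Z2]
∂1: piv[ab,af,ar,as,ax,az,bu,fh] rk=8  ker:bf,br,bs,bx,bz,fr,fs,fu,fx,fz,hs,hu,rs,ru,rx,rz,su,sx,sz,ux
∂2: piv[arz,bfr,bfu,bfx,brs,brx,brz,bsz,fhs,fhu,fru,fsu,rsx,rux] rk=14  ker:frx,hsu,rsz
rk∂_2=14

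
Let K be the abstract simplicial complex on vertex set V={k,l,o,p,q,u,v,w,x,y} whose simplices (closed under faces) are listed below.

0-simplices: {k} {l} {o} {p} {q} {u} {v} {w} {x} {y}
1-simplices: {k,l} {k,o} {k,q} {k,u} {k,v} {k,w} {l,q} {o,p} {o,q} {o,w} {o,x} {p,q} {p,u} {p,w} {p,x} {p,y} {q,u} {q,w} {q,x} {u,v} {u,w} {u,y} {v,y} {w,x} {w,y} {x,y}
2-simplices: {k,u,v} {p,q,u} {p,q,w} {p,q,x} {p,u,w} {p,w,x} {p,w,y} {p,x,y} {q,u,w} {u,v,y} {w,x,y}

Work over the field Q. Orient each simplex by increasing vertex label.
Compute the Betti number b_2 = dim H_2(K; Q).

n_0=10 n_1=26 n_2=11  [Q]
∂1: piv[kl,ko,kq,ku,kv,kw,op,ox,py] rk=9  ker:lq,oq,ow,pq,pu,pw,px,qu,qw,qx,uv,uw,uy,vy,wx,wy,xy
∂2: piv[kuv,pqu,pqw,pqx,puw,pwx,pwy,pxy,uvy] rk=9  ker:quw,wxy
b_2=(11−9)−0=2

b_2=2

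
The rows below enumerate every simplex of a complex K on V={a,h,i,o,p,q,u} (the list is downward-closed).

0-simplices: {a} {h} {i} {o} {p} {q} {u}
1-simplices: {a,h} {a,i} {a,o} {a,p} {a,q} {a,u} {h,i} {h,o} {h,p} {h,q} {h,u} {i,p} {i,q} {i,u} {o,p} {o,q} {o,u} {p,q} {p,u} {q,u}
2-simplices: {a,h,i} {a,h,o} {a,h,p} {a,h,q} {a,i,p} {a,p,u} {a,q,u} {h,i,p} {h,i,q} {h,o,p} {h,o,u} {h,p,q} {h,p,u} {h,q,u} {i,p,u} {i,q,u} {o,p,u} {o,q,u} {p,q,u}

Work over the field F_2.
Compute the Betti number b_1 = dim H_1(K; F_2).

b_1=0

n_0=7 n_1=20 n_2=19  [Z2]
∂1: piv[ah,ai,ao,ap,aq,au] rk=6  ker:hi,ho,hp,hq,hu,ip,iq,iu,op,oq,ou,pq,pu,qu
∂2: piv[ahi,aho,ahp,ahq,aip,apu,aqu,hiq,hop,hou,hpq,hpu,ipu,oqu] rk=14  ker:hip,hqu,iqu,opu,pqu
b_1=(20−6)−14=0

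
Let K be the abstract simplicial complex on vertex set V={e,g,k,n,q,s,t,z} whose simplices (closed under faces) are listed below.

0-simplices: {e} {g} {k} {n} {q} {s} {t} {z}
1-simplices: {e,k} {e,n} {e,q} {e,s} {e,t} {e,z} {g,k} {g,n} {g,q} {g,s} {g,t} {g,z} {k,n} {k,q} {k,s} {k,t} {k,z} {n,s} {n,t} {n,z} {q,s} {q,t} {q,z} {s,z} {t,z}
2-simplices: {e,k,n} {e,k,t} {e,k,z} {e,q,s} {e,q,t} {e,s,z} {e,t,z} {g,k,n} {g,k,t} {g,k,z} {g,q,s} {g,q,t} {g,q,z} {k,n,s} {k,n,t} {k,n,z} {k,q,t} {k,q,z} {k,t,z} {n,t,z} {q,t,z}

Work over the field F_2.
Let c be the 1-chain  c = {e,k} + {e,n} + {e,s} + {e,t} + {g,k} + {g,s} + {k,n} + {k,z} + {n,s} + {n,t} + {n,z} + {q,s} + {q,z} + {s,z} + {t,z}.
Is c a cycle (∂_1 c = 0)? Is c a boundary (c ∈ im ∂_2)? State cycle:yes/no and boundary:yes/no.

n_0=8 n_1=25 n_2=21  [Z2]
∂1: piv[ek,en,eq,es,et,ez,gk] rk=7  ker:gn,gq,gs,gt,gz,kn,kq,ks,kt,kz,ns,nt,nz,qs,qt,qz,sz,tz
∂2: piv[ekn,ekt,ekz,eqs,eqt,esz,etz,gkn,gkt,gkz,gqs,gqt,gqz,kns,knt,knz,kqt] rk=17  ker:kqz,ktz,ntz,qtz
∂1c = {n} + {s} + {t} + {z}

cycle:no boundary:no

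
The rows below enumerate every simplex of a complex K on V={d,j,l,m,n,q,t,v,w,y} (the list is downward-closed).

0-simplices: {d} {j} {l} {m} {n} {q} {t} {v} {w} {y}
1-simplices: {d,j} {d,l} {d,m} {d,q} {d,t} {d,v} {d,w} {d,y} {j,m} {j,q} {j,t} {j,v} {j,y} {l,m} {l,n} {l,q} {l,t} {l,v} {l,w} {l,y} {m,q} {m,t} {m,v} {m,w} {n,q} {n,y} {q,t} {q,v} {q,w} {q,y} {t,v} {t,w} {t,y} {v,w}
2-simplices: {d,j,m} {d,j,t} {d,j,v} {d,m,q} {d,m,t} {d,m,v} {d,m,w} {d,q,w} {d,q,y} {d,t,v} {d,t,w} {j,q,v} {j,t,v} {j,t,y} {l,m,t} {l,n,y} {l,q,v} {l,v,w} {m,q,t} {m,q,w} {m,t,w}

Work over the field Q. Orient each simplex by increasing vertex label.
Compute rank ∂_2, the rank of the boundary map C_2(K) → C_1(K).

rank∂_2=18

n_0=10 n_1=34 n_2=21  [Q]
∂1: piv[dj,dl,dm,dq,dt,dv,dw,dy,ln] rk=9  ker:jm,jq,jt,jv,jy,lm,lq,lt,lv,lw,ly,mq,mt,mv,mw,nq,ny,qt,qv,qw,qy,tv,tw,ty,vw
∂2: piv[djm,djt,djv,dmq,dmt,dmv,dmw,dqw,dqy,dtv,dtw,jqv,jty,lmt,lny,lqv,lvw,mqt] rk=18  ker:jtv,mqw,mtw
rk∂_2=18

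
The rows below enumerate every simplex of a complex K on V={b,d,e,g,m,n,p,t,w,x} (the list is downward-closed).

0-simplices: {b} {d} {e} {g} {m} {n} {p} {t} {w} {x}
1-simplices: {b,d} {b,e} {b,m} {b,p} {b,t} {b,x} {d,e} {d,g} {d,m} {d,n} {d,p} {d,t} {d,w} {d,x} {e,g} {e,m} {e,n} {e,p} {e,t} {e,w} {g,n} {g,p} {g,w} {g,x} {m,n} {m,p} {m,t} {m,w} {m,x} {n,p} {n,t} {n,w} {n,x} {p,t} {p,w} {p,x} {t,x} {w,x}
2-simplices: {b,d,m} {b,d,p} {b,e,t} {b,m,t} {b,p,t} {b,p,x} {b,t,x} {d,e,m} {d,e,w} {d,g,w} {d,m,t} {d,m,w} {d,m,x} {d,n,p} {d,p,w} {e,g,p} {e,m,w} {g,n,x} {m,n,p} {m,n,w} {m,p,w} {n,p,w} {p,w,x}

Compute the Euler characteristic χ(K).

n_0=10 n_1=38 n_2=23
χ=+10−38+23=-5

χ(K)=-5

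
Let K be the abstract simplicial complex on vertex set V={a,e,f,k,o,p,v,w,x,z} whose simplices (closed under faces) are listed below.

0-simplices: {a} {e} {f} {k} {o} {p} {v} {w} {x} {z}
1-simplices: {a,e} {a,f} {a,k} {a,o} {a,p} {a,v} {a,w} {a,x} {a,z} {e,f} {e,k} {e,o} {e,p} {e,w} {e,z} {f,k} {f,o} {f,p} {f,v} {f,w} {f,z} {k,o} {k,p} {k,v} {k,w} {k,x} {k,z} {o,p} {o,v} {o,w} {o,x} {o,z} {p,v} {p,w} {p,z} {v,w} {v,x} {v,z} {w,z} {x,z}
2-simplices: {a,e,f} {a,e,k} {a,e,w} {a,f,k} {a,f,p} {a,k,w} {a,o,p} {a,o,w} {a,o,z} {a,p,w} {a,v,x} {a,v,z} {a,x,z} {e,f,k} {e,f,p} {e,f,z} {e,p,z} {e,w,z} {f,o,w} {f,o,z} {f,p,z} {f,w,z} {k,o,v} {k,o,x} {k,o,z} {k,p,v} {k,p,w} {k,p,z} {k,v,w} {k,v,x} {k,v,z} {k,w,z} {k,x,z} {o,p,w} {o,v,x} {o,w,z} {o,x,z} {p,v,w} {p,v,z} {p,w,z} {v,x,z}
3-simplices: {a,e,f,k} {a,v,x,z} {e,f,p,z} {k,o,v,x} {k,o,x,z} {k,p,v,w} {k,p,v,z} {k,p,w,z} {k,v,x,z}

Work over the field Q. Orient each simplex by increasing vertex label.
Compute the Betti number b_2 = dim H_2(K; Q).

n_0=10 n_1=40 n_2=41 n_3=9  [Q]
∂1: piv[ae,af,ak,ao,ap,av,aw,ax,az] rk=9  ker:ef,ek,eo,ep,ew,ez,fk,fo,fp,fv,fw,fz,ko,kp,kv,kw,kx,kz,op,ov,ow,ox,oz,pv,pw,pz,vw,vx,vz,wz,xz
∂2: piv[aef,aek,aew,afk,afp,akw,aop,aow,aoz,apw,avx,avz,axz,efp,efz,epz,ewz,fow,foz,fwz,kov,kox,koz,kpv,kpw,kpz,kvw,kvx,kvz] rk=29  ker:efk,fpz,kwz,kxz,opw,ovx,owz,oxz,pvw,pvz,pwz,vxz
∂3: piv[aefk,avxz,efpz,kovx,koxz,kpvw,kpvz,kpwz,kvxz] rk=9
b_2=(41−29)−9=3

b_2=3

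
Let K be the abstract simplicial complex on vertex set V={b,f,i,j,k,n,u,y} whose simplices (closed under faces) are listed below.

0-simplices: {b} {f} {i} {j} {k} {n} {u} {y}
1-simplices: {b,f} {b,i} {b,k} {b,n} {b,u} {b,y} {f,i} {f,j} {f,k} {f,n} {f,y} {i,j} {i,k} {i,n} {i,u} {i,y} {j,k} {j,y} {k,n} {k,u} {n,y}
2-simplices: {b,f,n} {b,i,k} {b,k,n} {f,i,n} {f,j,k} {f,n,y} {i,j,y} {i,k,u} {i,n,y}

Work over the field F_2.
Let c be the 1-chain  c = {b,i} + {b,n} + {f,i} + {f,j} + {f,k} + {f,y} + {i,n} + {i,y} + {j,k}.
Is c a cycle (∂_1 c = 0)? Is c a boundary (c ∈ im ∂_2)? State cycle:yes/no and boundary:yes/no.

cycle:yes boundary:no

n_0=8 n_1=21 n_2=9  [Z2]
∂1: piv[bf,bi,bk,bn,bu,by,fj] rk=7  ker:fi,fk,fn,fy,ij,ik,in,iu,iy,jk,jy,kn,ku,ny
∂2: piv[bfn,bik,bkn,fin,fjk,fny,ijy,iku,iny] rk=9
∂1c = 0
c vs im∂2: residual ≠ 0 ⇒ not boundary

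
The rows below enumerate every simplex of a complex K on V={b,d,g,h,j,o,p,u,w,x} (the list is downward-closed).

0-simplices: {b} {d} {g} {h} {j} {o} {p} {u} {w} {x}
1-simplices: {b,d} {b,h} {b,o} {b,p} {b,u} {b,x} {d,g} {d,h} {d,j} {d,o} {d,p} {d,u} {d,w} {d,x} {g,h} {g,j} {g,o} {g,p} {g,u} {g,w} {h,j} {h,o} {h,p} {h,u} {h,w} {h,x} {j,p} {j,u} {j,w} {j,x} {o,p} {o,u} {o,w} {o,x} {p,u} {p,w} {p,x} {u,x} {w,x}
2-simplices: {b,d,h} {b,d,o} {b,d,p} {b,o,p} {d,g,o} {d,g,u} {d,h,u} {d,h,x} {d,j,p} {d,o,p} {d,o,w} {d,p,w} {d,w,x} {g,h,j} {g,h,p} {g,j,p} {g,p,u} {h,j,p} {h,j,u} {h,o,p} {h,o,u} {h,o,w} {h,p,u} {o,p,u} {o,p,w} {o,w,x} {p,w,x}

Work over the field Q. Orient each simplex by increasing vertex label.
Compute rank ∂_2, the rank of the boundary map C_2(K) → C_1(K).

rank∂_2=23

n_0=10 n_1=39 n_2=27  [Q]
∂1: piv[bd,bh,bo,bp,bu,bx,dg,dj,dw] rk=9  ker:dh,do,dp,du,dx,gh,gj,go,gp,gu,gw,hj,ho,hp,hu,hw,hx,jp,ju,jw,jx,op,ou,ow,ox,pu,pw,px,ux,wx
∂2: piv[bdh,bdo,bdp,bop,dgo,dgu,dhu,dhx,djp,dow,dpw,dwx,ghj,ghp,gjp,gpu,hju,hop,hou,how,hpu,owx,pwx] rk=23  ker:dop,hjp,opu,opw
rk∂_2=23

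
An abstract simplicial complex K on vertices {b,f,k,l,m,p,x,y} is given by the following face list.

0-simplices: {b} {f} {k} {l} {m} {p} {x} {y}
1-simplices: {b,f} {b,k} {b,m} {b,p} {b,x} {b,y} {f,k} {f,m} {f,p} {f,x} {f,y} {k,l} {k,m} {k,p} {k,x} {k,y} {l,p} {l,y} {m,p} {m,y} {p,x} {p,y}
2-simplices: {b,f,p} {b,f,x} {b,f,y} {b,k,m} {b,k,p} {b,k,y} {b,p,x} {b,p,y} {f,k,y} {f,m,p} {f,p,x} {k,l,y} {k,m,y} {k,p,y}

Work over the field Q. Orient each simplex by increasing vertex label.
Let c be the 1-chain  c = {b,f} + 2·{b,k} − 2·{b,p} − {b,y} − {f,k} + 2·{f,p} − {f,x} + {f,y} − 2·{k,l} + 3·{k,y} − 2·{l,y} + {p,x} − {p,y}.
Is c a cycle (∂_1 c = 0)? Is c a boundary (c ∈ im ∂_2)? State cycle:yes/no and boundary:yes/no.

cycle:yes boundary:yes

n_0=8 n_1=22 n_2=14  [Q]
∂1: piv[bf,bk,bm,bp,bx,by,kl] rk=7  ker:fk,fm,fp,fx,fy,km,kp,kx,ky,lp,ly,mp,my,px,py
∂2: piv[bfp,bfx,bfy,bkm,bkp,bky,bpx,bpy,fky,fmp,kly,kmy] rk=12  ker:fpx,kpy
∂1c = 0
c vs im∂2: reduces to 0 ⇒ boundary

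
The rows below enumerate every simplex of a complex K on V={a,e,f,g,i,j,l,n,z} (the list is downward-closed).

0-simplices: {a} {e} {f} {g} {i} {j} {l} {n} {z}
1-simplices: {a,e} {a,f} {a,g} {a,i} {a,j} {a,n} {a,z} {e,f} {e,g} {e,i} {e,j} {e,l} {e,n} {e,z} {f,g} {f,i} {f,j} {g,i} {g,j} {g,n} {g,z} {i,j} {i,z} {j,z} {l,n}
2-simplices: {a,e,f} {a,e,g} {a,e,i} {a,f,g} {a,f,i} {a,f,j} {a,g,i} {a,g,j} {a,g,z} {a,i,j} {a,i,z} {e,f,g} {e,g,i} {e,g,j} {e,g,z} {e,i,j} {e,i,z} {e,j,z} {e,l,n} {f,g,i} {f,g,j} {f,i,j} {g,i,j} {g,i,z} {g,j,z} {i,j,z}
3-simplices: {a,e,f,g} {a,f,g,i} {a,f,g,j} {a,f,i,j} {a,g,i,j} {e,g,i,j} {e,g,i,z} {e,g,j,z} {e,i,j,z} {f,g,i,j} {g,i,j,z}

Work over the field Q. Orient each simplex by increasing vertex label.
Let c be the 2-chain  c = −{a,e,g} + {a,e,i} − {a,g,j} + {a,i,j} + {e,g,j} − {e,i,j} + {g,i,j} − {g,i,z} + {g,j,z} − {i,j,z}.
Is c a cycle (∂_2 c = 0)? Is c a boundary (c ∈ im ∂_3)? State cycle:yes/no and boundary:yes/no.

cycle:yes boundary:no

n_0=9 n_1=25 n_2=26 n_3=11  [Q]
∂1: piv[ae,af,ag,ai,aj,an,az,el] rk=8  ker:ef,eg,ei,ej,en,ez,fg,fi,fj,gi,gj,gn,gz,ij,iz,jz,ln
∂2: piv[aef,aeg,aei,afg,afi,afj,agi,agj,agz,aij,aiz,egj,egz,ejz,eln] rk=15  ker:efg,egi,eij,eiz,fgi,fgj,fij,gij,giz,gjz,ijz
∂3: piv[aefg,afgi,afgj,afij,agij,egij,egiz,egjz,eijz] rk=9  ker:fgij,gijz
∂2c = 0
c vs im∂3: residual ≠ 0 ⇒ not boundary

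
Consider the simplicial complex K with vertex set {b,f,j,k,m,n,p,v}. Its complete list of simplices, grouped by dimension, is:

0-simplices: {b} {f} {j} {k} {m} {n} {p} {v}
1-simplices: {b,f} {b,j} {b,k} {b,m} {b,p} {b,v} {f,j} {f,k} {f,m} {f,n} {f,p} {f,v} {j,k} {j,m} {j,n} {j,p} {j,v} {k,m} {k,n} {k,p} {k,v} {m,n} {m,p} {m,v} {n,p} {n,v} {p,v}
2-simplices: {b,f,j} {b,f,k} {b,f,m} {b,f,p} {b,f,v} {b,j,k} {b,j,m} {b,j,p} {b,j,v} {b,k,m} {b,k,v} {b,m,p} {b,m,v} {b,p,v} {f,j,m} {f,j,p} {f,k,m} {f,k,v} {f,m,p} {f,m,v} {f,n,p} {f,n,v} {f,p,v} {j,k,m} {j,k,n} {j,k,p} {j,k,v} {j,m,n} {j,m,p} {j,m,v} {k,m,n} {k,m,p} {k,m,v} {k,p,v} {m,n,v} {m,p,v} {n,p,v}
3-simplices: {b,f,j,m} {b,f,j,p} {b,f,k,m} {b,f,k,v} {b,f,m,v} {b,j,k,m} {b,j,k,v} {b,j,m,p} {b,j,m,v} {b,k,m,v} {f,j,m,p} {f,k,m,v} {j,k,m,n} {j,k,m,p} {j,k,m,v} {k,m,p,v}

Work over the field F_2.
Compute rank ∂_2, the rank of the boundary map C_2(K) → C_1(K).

rank∂_2=20

n_0=8 n_1=27 n_2=37 n_3=16  [Z2]
∂1: piv[bf,bj,bk,bm,bp,bv,fn] rk=7  ker:fj,fk,fm,fp,fv,jk,jm,jn,jp,jv,km,kn,kp,kv,mn,mp,mv,np,nv,pv
∂2: piv[bfj,bfk,bfm,bfp,bfv,bjk,bjm,bjp,bjv,bkm,bkv,bmp,bmv,bpv,fnp,fnv,jkn,jkp,jmn,mnv] rk=20  ker:fjm,fjp,fkm,fkv,fmp,fmv,fpv,jkm,jkv,jmp,jmv,kmn,kmp,kmv,kpv,mpv,npv
∂3: piv[bfjm,bfjp,bfkm,bfkv,bfmv,bjkm,bjkv,bjmp,bjmv,bkmv,fjmp,jkmn,jkmp,kmpv] rk=14  ker:fkmv,jkmv
rk∂_2=20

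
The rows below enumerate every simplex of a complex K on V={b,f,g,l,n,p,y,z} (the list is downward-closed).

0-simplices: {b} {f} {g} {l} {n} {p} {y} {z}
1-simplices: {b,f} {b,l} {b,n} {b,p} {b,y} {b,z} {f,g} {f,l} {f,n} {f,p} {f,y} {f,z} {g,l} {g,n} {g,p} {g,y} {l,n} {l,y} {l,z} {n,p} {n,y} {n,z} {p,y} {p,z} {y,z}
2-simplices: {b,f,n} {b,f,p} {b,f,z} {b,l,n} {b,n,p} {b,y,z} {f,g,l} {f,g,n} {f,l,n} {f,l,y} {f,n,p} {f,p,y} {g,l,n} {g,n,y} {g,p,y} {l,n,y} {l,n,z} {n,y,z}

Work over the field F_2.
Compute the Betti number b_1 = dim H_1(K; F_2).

n_0=8 n_1=25 n_2=18  [Z2]
∂1: piv[bf,bl,bn,bp,by,bz,fg] rk=7  ker:fl,fn,fp,fy,fz,gl,gn,gp,gy,ln,ly,lz,np,ny,nz,py,pz,yz
∂2: piv[bfn,bfp,bfz,bln,bnp,byz,fgl,fgn,fln,fly,fpy,gny,gpy,lny,lnz,nyz] rk=16  ker:fnp,gln
b_1=(25−7)−16=2

b_1=2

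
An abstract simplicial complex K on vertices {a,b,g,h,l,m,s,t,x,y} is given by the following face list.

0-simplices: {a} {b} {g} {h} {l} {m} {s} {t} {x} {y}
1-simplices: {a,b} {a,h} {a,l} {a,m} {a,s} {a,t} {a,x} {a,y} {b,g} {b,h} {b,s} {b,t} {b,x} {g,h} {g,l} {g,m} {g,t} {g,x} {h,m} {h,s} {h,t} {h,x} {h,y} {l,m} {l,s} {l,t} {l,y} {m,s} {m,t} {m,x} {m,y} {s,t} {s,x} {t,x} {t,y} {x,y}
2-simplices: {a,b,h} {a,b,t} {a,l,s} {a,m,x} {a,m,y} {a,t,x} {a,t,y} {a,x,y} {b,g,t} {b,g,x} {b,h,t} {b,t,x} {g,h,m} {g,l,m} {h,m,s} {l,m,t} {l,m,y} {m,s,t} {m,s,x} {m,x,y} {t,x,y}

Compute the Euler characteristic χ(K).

n_0=10 n_1=36 n_2=21
χ=+10−36+21=-5

χ(K)=-5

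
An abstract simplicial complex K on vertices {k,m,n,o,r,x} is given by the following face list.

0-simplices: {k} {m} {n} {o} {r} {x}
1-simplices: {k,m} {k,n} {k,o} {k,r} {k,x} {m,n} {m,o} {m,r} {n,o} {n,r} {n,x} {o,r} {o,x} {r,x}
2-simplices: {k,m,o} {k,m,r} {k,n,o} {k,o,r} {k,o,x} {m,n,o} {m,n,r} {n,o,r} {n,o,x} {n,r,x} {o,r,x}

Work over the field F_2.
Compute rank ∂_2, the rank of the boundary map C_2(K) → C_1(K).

n_0=6 n_1=14 n_2=11  [Z2]
∂1: piv[km,kn,ko,kr,kx] rk=5  ker:mn,mo,mr,no,nr,nx,or,ox,rx
∂2: piv[kmo,kmr,kno,kor,kox,mno,mnr,nox,nrx] rk=9  ker:nor,orx
rk∂_2=9

rank∂_2=9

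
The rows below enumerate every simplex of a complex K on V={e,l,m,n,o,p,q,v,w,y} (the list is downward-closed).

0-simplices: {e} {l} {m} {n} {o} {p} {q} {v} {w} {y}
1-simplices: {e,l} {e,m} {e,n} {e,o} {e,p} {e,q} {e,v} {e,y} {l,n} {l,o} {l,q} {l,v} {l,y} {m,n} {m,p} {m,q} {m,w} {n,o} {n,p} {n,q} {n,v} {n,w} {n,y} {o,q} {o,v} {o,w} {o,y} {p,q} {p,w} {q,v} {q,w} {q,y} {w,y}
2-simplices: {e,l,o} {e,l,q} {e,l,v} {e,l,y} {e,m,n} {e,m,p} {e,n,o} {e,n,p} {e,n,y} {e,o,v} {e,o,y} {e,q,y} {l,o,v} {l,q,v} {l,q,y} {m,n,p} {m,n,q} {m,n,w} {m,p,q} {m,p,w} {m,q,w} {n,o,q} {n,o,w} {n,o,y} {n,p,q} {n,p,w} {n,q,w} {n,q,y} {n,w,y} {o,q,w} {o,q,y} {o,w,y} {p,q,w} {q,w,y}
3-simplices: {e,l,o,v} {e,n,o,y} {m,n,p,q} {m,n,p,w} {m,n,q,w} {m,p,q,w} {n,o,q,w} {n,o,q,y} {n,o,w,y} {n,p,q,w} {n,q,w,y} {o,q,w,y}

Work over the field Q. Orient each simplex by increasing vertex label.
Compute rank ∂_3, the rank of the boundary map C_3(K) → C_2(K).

rank∂_3=10

n_0=10 n_1=33 n_2=34 n_3=12  [Q]
∂1: piv[el,em,en,eo,ep,eq,ev,ey,mw] rk=9  ker:ln,lo,lq,lv,ly,mn,mp,mq,no,np,nq,nv,nw,ny,oq,ov,ow,oy,pq,pw,qv,qw,qy,wy
∂2: piv[elo,elq,elv,ely,emn,emp,eno,enp,eny,eov,eoy,eqy,lqv,mnq,mnw,mpq,mpw,mqw,noq,now,nqy,nwy] rk=22  ker:lov,lqy,mnp,noy,npq,npw,nqw,oqw,oqy,owy,pqw,qwy
∂3: piv[elov,enoy,mnpq,mnpw,mnqw,mpqw,noqw,noqy,nowy,nqwy] rk=10  ker:npqw,oqwy
rk∂_3=10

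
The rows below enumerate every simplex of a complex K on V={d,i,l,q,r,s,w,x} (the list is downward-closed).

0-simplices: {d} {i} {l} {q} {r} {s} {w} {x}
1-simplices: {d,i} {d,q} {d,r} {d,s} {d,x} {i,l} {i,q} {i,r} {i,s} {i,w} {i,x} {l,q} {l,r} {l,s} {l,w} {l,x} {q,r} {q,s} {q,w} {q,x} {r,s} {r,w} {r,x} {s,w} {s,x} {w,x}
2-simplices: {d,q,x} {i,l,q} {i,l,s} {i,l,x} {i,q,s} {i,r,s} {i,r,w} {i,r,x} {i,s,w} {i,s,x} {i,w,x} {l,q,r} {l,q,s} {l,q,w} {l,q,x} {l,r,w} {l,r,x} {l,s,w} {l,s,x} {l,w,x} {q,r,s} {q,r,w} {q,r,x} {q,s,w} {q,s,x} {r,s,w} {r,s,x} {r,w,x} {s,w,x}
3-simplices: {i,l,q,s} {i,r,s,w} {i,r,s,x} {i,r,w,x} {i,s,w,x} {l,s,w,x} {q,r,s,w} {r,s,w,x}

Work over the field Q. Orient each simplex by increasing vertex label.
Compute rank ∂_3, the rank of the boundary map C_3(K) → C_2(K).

rank∂_3=7

n_0=8 n_1=26 n_2=29 n_3=8  [Q]
∂1: piv[di,dq,dr,ds,dx,il,iw] rk=7  ker:iq,ir,is,ix,lq,lr,ls,lw,lx,qr,qs,qw,qx,rs,rw,rx,sw,sx,wx
∂2: piv[dqx,ilq,ils,ilx,iqs,irs,irw,irx,isw,isx,iwx,lqr,lqw,lqx,lrw,lrx] rk=16  ker:lqs,lsw,lsx,lwx,qrs,qrw,qrx,qsw,qsx,rsw,rsx,rwx,swx
∂3: piv[ilqs,irsw,irsx,irwx,iswx,lswx,qrsw] rk=7  ker:rswx
rk∂_3=7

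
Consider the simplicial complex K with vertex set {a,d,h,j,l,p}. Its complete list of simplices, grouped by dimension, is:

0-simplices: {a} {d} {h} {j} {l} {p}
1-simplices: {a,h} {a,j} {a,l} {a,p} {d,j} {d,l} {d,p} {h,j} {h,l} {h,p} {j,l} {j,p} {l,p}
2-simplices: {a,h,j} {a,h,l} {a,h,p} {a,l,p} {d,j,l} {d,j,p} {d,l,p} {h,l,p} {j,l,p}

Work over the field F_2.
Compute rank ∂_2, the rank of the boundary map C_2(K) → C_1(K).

n_0=6 n_1=13 n_2=9  [Z2]
∂1: piv[ah,aj,al,ap,dj] rk=5  ker:dl,dp,hj,hl,hp,jl,jp,lp
∂2: piv[ahj,ahl,ahp,alp,djl,djp,dlp] rk=7  ker:hlp,jlp
rk∂_2=7

rank∂_2=7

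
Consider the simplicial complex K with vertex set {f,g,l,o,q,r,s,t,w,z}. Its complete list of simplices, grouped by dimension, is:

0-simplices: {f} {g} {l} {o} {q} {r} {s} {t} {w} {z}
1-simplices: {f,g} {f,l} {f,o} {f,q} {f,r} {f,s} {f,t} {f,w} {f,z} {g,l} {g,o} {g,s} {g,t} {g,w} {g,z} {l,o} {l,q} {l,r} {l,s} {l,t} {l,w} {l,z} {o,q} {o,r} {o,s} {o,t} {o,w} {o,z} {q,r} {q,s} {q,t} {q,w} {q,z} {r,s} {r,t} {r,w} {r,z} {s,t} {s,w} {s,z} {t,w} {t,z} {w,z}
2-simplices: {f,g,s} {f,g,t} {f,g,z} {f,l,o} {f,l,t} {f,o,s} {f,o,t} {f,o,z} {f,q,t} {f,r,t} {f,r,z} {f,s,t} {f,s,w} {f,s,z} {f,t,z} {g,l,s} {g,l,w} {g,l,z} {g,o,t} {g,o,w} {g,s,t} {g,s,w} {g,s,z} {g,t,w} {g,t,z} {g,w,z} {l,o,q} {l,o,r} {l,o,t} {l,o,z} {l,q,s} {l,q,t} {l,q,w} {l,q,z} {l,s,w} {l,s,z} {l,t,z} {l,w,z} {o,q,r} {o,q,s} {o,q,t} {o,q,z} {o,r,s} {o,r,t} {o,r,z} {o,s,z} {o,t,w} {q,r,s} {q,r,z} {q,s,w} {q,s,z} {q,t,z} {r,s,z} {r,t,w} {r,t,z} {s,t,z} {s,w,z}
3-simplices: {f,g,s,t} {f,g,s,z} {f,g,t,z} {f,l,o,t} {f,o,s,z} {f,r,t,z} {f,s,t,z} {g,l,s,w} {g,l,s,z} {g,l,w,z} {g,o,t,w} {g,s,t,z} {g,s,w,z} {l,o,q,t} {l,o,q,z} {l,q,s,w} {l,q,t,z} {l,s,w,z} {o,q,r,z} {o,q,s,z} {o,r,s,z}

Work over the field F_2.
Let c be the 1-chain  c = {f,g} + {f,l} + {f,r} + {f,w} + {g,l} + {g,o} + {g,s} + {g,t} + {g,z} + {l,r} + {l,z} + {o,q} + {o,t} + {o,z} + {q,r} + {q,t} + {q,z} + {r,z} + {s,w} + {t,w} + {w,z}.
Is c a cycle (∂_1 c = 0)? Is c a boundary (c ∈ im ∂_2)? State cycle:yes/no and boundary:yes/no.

cycle:yes boundary:yes

n_0=10 n_1=43 n_2=57 n_3=21  [Z2]
∂1: piv[fg,fl,fo,fq,fr,fs,ft,fw,fz] rk=9  ker:gl,go,gs,gt,gw,gz,lo,lq,lr,ls,lt,lw,lz,oq,or,os,ot,ow,oz,qr,qs,qt,qw,qz,rs,rt,rw,rz,st,sw,sz,tw,tz,wz
∂2: piv[fgs,fgt,fgz,flo,flt,fos,fot,foz,fqt,frt,frz,fst,fsw,fsz,ftz,gls,glw,glz,got,gow,gsw,gtw,gwz,loq,lor,loz,lqs,lqt,lqw,lqz,oqr,ors,ort,rtw] rk=34  ker:gst,gsz,gtz,lot,lsw,lsz,ltz,lwz,oqs,oqt,oqz,orz,osz,otw,qrs,qrz,qsw,qsz,qtz,rsz,rtz,stz,swz
∂3: piv[fgst,fgsz,fgtz,flot,fosz,frtz,fstz,glsw,glsz,glwz,gotw,gswz,loqt,loqz,lqsw,lqtz,oqrz,oqsz,orsz] rk=19  ker:gstz,lswz
∂1c = 0
c vs im∂2: reduces to 0 ⇒ boundary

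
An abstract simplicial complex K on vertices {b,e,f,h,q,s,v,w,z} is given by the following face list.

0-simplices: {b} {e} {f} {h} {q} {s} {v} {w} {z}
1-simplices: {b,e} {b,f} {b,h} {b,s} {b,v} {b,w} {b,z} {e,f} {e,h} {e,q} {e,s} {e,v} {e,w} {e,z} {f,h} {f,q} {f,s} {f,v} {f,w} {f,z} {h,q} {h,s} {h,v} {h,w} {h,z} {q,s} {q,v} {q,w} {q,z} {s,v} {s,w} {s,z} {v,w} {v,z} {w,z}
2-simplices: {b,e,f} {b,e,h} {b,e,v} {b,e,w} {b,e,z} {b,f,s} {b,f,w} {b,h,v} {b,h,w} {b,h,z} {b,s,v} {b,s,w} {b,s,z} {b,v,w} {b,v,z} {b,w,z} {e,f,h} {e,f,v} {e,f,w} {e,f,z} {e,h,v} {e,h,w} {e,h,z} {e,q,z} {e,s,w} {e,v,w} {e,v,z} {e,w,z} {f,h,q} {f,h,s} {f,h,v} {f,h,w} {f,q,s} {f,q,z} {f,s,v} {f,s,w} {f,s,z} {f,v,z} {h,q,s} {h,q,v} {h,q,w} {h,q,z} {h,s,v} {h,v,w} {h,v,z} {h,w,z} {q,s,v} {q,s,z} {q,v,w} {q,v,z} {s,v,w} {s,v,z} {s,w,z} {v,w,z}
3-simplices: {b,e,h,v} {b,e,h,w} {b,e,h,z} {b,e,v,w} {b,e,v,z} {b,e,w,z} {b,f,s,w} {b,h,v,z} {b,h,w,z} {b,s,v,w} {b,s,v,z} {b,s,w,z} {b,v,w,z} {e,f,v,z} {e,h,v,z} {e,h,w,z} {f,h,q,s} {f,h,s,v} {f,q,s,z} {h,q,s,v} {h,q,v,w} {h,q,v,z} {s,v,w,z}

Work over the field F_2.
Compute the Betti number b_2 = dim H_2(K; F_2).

b_2=7

n_0=9 n_1=35 n_2=54 n_3=23  [Z2]
∂1: piv[be,bf,bh,bs,bv,bw,bz,eq] rk=8  ker:ef,eh,es,ev,ew,ez,fh,fq,fs,fv,fw,fz,hq,hs,hv,hw,hz,qs,qv,qw,qz,sv,sw,sz,vw,vz,wz
∂2: piv[bef,beh,bev,bew,bez,bfs,bfw,bhv,bhw,bhz,bsv,bsw,bsz,bvw,bvz,bwz,efh,efv,efz,eqz,esw,fhq,fhs,fqs,fqz,hqv,hqw] rk=27  ker:efw,ehv,ehw,ehz,evw,evz,ewz,fhv,fhw,fsv,fsw,fsz,fvz,hqs,hqz,hsv,hvw,hvz,hwz,qsv,qsz,qvw,qvz,svw,svz,swz,vwz
∂3: piv[behv,behw,behz,bevw,bevz,bewz,bfsw,bhvz,bhwz,bsvw,bsvz,bswz,bvwz,efvz,fhqs,fhsv,fqsz,hqsv,hqvw,hqvz] rk=20  ker:ehvz,ehwz,svwz
b_2=(54−27)−20=7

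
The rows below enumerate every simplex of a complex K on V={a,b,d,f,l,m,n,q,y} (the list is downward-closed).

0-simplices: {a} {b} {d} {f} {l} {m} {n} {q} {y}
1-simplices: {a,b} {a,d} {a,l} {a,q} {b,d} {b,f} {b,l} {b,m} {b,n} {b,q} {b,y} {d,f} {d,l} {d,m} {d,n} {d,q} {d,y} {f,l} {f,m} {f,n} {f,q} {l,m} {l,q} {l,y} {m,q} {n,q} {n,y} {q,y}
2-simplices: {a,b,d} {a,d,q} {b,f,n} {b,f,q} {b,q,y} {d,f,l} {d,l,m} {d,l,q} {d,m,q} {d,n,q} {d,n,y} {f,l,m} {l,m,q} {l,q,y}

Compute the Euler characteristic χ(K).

χ(K)=-5

n_0=9 n_1=28 n_2=14
χ=+9−28+14=-5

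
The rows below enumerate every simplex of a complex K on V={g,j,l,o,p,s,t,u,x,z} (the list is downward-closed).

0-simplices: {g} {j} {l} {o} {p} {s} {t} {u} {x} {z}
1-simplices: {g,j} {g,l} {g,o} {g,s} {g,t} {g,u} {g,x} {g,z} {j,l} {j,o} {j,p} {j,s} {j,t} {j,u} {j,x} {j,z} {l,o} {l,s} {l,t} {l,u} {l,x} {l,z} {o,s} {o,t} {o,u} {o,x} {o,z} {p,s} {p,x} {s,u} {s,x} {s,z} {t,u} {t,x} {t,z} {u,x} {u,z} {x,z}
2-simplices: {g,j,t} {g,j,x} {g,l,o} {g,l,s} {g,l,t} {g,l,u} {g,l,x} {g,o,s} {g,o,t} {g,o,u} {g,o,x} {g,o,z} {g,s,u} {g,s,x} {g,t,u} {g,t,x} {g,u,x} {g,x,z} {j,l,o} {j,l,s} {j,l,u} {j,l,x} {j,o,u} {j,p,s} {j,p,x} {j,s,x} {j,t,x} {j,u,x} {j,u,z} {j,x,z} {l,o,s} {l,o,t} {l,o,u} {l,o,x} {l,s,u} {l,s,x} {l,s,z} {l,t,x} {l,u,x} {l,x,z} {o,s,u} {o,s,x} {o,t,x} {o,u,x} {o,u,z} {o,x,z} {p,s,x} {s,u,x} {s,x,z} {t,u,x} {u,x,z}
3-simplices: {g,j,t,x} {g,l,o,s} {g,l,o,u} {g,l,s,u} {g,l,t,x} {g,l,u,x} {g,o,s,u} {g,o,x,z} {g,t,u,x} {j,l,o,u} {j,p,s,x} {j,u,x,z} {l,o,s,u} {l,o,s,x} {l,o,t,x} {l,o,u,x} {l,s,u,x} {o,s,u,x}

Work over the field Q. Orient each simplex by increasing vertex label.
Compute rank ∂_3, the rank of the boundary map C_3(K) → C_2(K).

rank∂_3=16

n_0=10 n_1=38 n_2=51 n_3=18  [Q]
∂1: piv[gj,gl,go,gs,gt,gu,gx,gz,jp] rk=9  ker:jl,jo,js,jt,ju,jx,jz,lo,ls,lt,lu,lx,lz,os,ot,ou,ox,oz,ps,px,su,sx,sz,tu,tx,tz,ux,uz,xz
∂2: piv[gjt,gjx,glo,gls,glt,glu,glx,gos,got,gou,gox,goz,gsu,gsx,gtu,gtx,gux,gxz,jlo,jls,jlu,jlx,jps,jpx,juz,jxz,lsz,lxz] rk=28  ker:jou,jsx,jtx,jux,los,lot,lou,lox,lsu,lsx,ltx,lux,osu,osx,otx,oux,ouz,oxz,psx,sux,sxz,tux,uxz
∂3: piv[gjtx,glos,glou,glsu,gltx,glux,gosu,goxz,gtux,jlou,jpsx,juxz,losx,lotx,loux,lsux] rk=16  ker:losu,osux
rk∂_3=16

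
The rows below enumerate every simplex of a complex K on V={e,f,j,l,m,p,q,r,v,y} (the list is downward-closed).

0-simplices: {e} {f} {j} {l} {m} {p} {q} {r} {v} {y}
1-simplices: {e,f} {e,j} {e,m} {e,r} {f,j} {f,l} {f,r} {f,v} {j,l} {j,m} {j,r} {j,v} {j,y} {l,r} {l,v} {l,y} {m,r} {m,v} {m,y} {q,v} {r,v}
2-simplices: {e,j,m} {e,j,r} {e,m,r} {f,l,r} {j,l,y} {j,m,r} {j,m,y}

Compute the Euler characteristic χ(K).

n_0=10 n_1=21 n_2=7
χ=+10−21+7=-4

χ(K)=-4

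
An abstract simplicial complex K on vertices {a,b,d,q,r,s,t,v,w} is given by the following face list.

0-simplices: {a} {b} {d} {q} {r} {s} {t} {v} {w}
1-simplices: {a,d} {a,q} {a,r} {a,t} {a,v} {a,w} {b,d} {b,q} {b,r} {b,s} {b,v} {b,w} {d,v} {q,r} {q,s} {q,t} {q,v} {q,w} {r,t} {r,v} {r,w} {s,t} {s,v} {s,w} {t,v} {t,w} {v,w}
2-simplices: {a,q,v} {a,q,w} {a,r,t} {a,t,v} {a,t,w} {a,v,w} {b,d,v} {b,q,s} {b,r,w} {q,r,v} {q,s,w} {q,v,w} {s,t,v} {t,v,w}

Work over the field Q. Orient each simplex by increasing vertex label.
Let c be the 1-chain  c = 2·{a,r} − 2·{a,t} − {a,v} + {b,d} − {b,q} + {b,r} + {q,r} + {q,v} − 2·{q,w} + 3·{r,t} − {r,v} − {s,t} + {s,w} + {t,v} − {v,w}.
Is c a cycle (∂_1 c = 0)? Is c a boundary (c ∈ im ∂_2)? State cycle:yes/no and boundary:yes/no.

n_0=9 n_1=27 n_2=14  [Q]
∂1: piv[ad,aq,ar,at,av,aw,bd,bs] rk=8  ker:bq,br,bv,bw,dv,qr,qs,qt,qv,qw,rt,rv,rw,st,sv,sw,tv,tw,vw
∂2: piv[aqv,aqw,art,atv,atw,avw,bdv,bqs,brw,qrv,qsw,stv] rk=12  ker:qvw,tvw
∂1c = {a} − {b} + {d} − {q} + 2·{r} − {t} + {v} − 2·{w}

cycle:no boundary:no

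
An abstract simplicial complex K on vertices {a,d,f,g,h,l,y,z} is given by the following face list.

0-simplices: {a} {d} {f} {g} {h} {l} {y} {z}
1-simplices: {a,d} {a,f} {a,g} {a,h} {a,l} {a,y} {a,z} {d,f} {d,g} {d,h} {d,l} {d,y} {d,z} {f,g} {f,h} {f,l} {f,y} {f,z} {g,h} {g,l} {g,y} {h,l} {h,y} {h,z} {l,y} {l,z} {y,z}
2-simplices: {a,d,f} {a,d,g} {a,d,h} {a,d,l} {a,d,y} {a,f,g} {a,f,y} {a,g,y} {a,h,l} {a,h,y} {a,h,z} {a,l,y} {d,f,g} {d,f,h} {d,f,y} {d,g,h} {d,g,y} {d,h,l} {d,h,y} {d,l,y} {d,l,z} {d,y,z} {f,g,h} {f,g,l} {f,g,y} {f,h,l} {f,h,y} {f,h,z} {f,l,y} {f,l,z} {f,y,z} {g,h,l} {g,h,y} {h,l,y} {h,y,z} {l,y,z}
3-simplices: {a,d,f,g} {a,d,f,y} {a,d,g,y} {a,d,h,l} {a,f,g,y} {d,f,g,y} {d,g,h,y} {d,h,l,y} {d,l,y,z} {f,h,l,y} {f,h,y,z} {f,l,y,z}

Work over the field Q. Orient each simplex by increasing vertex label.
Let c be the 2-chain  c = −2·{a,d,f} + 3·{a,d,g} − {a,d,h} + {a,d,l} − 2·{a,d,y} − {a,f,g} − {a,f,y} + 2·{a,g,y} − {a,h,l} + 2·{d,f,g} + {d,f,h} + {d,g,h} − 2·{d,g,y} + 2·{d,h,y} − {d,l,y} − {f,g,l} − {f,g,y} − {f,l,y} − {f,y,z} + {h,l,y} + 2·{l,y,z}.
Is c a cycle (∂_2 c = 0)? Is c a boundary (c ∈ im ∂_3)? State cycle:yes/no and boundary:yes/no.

n_0=8 n_1=27 n_2=36 n_3=12  [Q]
∂1: piv[ad,af,ag,ah,al,ay,az] rk=7  ker:df,dg,dh,dl,dy,dz,fg,fh,fl,fy,fz,gh,gl,gy,hl,hy,hz,ly,lz,yz
∂2: piv[adf,adg,adh,adl,ady,afg,afy,agy,ahl,ahy,ahz,aly,dfh,dgh,dlz,dyz,fgl,fhl,fhz,flz] rk=20  ker:dfg,dfy,dgy,dhl,dhy,dly,fgh,fgy,fhy,fly,fyz,ghl,ghy,hly,hyz,lyz
∂3: piv[adfg,adfy,adgy,adhl,afgy,dghy,dhly,dlyz,fhly,fhyz,flyz] rk=11  ker:dfgy
∂2c = −{a,d} + {a,y} + {d,f} − {d,h} − {d,y} − {f,g} + {f,h} + {f,z} + {g,h} − {g,l} − {g,y} + {h,y} + {l,y} − 2·{l,z} + {y,z}

cycle:no boundary:no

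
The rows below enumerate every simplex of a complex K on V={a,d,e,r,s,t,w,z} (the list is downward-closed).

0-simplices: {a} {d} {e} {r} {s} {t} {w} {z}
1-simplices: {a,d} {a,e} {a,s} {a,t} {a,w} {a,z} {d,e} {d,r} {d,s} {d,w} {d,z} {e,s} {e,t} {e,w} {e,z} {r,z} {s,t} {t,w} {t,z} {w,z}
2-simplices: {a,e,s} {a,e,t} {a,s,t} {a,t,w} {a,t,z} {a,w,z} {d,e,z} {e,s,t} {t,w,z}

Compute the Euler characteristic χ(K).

n_0=8 n_1=20 n_2=9
χ=+8−20+9=-3

χ(K)=-3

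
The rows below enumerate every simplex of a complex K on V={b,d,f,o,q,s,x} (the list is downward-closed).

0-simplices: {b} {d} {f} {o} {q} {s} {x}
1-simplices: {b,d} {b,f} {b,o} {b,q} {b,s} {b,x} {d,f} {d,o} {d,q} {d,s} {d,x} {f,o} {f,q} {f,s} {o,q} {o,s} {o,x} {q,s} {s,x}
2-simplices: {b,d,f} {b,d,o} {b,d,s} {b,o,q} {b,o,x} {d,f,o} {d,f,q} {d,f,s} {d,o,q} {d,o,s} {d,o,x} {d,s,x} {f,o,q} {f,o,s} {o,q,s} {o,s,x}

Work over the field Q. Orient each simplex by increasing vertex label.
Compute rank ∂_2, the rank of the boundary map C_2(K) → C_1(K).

rank∂_2=13

n_0=7 n_1=19 n_2=16  [Q]
∂1: piv[bd,bf,bo,bq,bs,bx] rk=6  ker:df,do,dq,ds,dx,fo,fq,fs,oq,os,ox,qs,sx
∂2: piv[bdf,bdo,bds,boq,box,dfo,dfq,dfs,doq,dos,dox,dsx,oqs] rk=13  ker:foq,fos,osx
rk∂_2=13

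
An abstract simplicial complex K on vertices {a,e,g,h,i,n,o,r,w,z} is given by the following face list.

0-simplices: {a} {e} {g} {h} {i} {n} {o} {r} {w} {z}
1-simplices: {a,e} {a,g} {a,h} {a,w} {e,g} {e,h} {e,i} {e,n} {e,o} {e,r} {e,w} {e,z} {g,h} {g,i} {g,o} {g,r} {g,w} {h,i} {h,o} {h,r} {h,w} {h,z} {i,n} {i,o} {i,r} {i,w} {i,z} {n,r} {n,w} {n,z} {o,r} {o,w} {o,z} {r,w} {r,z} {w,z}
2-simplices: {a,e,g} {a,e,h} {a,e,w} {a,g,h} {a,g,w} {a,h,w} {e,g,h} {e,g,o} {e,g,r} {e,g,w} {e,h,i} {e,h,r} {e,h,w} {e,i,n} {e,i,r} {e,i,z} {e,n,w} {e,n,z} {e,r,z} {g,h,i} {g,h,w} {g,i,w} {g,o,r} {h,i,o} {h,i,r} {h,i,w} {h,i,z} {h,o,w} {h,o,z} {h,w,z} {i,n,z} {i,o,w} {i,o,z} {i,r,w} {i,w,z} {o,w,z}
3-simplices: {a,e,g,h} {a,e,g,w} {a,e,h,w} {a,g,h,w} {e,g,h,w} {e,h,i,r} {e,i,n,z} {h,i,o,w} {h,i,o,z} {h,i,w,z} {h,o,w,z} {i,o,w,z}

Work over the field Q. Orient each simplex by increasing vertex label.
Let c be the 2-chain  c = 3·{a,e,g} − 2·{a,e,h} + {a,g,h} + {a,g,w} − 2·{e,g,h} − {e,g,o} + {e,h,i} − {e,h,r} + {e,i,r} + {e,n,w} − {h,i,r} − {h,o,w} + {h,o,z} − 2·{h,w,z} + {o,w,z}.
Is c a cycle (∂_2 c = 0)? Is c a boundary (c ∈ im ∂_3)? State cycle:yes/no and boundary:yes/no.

cycle:no boundary:no

n_0=10 n_1=36 n_2=36 n_3=12  [Q]
∂1: piv[ae,ag,ah,aw,ei,en,eo,er,ez] rk=9  ker:eg,eh,ew,gh,gi,go,gr,gw,hi,ho,hr,hw,hz,in,io,ir,iw,iz,nr,nw,nz,or,ow,oz,rw,rz,wz
∂2: piv[aeg,aeh,aew,agh,agw,ahw,ego,egr,ehi,ehr,ein,eir,eiz,enw,enz,erz,ghi,giw,gor,hio,hiz,how,hoz,hwz,irw] rk=25  ker:egh,egw,ehw,ghw,hir,hiw,inz,iow,ioz,iwz,owz
∂3: piv[aegh,aegw,aehw,aghw,ehir,einz,hiow,hioz,hiwz,howz] rk=10  ker:eghw,iowz
∂2c = {a,e} − {a,g} + {a,h} − {a,w} + {e,n} + {e,o} − {e,w} − {g,h} − {g,o} + {g,w} − {h,w} + {h,z} + {n,w} − {w,z}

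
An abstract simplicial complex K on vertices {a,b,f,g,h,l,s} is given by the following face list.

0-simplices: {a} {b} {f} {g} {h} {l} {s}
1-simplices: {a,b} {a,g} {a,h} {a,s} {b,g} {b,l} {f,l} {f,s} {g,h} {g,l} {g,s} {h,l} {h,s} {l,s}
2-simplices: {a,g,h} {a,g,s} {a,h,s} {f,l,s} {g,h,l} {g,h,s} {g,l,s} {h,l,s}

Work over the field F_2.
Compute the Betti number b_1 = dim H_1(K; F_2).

b_1=2

n_0=7 n_1=14 n_2=8  [Z2]
∂1: piv[ab,ag,ah,as,bl,fl] rk=6  ker:bg,fs,gh,gl,gs,hl,hs,ls
∂2: piv[agh,ags,ahs,fls,ghl,gls] rk=6  ker:ghs,hls
b_1=(14−6)−6=2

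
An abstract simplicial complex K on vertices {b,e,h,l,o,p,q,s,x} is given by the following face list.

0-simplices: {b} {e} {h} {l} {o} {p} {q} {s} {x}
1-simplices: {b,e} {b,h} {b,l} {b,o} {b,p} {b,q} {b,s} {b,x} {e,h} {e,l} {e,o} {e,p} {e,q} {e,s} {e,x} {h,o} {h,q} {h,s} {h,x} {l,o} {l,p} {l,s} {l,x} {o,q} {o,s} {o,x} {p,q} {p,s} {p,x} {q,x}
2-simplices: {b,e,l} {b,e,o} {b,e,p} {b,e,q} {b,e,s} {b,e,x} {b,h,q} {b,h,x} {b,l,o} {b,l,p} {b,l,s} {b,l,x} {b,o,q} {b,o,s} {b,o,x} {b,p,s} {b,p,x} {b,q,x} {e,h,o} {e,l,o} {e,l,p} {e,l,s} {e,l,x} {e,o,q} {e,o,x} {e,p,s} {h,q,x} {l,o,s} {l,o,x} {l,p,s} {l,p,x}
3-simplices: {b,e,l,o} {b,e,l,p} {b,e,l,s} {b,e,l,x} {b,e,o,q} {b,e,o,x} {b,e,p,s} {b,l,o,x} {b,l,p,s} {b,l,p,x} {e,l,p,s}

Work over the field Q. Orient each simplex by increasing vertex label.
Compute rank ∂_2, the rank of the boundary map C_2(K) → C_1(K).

n_0=9 n_1=30 n_2=31 n_3=11  [Q]
∂1: piv[be,bh,bl,bo,bp,bq,bs,bx] rk=8  ker:eh,el,eo,ep,eq,es,ex,ho,hq,hs,hx,lo,lp,ls,lx,oq,os,ox,pq,ps,px,qx
∂2: piv[bel,beo,bep,beq,bes,bex,bhq,bhx,blo,blp,bls,blx,boq,bos,box,bps,bpx,bqx,eho] rk=19  ker:elo,elp,els,elx,eoq,eox,eps,hqx,los,lox,lps,lpx
∂3: piv[belo,belp,bels,belx,beoq,beox,beps,blox,blps,blpx] rk=10  ker:elps
rk∂_2=19

rank∂_2=19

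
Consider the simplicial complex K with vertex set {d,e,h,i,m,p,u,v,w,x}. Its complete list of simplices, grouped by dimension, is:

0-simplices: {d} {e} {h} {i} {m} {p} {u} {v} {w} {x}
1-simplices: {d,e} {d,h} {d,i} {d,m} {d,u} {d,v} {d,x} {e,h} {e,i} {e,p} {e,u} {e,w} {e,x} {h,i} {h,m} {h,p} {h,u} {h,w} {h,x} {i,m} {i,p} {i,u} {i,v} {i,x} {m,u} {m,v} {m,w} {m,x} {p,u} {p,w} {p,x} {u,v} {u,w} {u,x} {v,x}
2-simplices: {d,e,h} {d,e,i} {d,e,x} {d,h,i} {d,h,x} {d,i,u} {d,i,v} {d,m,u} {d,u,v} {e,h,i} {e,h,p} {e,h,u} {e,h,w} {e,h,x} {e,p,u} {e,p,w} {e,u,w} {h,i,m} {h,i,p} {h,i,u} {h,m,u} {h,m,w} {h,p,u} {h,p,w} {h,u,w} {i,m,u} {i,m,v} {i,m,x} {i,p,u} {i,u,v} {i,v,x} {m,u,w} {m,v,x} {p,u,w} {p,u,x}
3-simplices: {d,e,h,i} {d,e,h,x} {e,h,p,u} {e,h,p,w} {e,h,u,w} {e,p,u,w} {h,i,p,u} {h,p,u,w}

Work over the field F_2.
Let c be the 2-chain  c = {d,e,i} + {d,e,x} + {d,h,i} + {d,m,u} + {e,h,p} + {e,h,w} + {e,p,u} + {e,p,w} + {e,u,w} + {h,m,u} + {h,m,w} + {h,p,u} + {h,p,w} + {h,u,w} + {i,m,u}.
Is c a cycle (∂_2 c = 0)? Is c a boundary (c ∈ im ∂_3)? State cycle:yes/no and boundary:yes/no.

cycle:no boundary:no

n_0=10 n_1=35 n_2=35 n_3=8  [Z2]
∂1: piv[de,dh,di,dm,du,dv,dx,ep,ew] rk=9  ker:eh,ei,eu,ex,hi,hm,hp,hu,hw,hx,im,ip,iu,iv,ix,mu,mv,mw,mx,pu,pw,px,uv,uw,ux,vx
∂2: piv[deh,dei,dex,dhi,dhx,diu,div,dmu,duv,ehp,ehu,ehw,epu,epw,euw,him,hip,hiu,hmu,hmw,imv,imx,ivx,pux] rk=24  ker:ehi,ehx,hpu,hpw,huw,imu,ipu,iuv,muw,mvx,puw
∂3: piv[dehi,dehx,ehpu,ehpw,ehuw,epuw,hipu] rk=7  ker:hpuw
∂2c = {d,h} + {d,m} + {d,u} + {d,x} + {e,i} + {e,p} + {e,w} + {e,x} + {h,i} + {h,p} + {h,u} + {i,m} + {i,u} + {m,u} + {m,w}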